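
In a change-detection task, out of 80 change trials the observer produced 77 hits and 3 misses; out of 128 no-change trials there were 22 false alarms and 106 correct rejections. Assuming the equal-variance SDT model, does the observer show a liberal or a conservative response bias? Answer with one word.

liberal

z(H) = 1.780, z(FA) = -0.947
c = −½·(z(H) + z(FA)) = -0.4165
c < 0 → liberal criterion (biased toward responding “yes”).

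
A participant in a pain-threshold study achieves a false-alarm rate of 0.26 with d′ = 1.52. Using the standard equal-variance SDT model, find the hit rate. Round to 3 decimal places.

z(false-alarm rate) = z(0.26) = -0.6433
z(H) = z(FA) + d' = -0.6433 + 1.52 = 0.8767
hit rate = Φ(0.8767) = 0.8097

hit rate = 0.810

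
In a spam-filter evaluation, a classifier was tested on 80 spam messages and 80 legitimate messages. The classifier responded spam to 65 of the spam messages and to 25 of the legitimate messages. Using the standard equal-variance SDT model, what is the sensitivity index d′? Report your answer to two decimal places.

d′ = 1.38

H = 65/80 = 0.8125
FA = 25/80 = 0.3125
z(0.8125) = 0.887, z(0.3125) = -0.489
d' = z(H) − z(FA) = 0.887 − (-0.489) = 1.376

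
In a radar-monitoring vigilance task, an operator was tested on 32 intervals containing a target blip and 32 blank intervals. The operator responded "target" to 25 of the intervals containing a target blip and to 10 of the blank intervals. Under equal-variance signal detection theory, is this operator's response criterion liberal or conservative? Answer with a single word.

z(H) = 0.776, z(FA) = -0.489
c = −½·(z(H) + z(FA)) = -0.1435
c < 0 → liberal criterion (biased toward responding “yes”).

liberal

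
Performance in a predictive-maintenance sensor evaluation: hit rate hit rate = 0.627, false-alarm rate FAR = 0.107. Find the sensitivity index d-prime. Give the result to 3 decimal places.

Φ⁻¹(0.627) = 0.3239, Φ⁻¹(0.107) = -1.2426
d' = z(H) − z(FA) = 0.3239 − (-1.2426) = 1.5665

d-prime = 1.567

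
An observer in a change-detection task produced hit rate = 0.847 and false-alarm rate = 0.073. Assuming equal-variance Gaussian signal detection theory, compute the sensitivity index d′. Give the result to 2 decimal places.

d′ = 2.48

z(H) = 1.024
z(FA) = -1.454
d' = z(H) − z(FA) = 1.024 − (-1.454) = 2.478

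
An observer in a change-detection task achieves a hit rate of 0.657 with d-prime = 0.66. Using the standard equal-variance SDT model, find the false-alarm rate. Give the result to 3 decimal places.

false-alarm rate = 0.399

z(hit rate) = z(0.657) = 0.4043
z(FA) = z(H) − d' = 0.4043 − 0.66 = -0.2557
false-alarm rate = Φ(-0.2557) = 0.3991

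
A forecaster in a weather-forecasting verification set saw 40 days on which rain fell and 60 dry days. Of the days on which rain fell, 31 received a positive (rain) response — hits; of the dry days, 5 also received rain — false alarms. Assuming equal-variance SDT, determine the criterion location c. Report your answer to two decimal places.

H = 31/40 = 0.7750
FA = 5/60 = 0.0833
Φ⁻¹(0.7750) = 0.755, Φ⁻¹(0.0833) = -1.383
c = −½·[z(H) + z(FA)] = −0.5 × (0.755 + (-1.383)) = 0.314

c = 0.31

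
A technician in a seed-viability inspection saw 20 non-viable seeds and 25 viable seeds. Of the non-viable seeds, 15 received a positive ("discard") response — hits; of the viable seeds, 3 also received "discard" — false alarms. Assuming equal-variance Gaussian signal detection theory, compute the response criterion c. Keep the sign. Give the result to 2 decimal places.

H = 15/20 = 0.7500
FA = 3/25 = 0.1200
Φ⁻¹(0.7500) = 0.6745, Φ⁻¹(0.1200) = -1.1750
c = −½·[z(H) + z(FA)] = −0.5 × (0.6745 + (-1.1750)) = 0.25025

c = 0.25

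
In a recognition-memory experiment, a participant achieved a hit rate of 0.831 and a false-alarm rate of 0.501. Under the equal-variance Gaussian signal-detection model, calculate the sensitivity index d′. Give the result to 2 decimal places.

d′ = 0.96

Φ⁻¹(H) = Φ⁻¹(0.831) = 0.9581
Φ⁻¹(FA) = Φ⁻¹(0.501) = 0.0025
d' = z(H) − z(FA) = 0.9581 − 0.0025 = 0.9556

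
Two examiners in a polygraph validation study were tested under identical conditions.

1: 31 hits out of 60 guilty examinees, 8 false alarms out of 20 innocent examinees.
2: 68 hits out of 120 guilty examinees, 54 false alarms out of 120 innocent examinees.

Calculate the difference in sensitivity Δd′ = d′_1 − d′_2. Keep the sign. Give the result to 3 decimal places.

1: z(0.5167) = 0.0419, z(0.4000) = -0.2533, d' = 0.2952
2: z(0.5667) = 0.1680, z(0.4500) = -0.1257, d' = 0.2937
Δd' = d'_1 − d'_2 = 0.2952 − 0.2937 = 0.0015
1 has the higher sensitivity.

Δd′ = 0.002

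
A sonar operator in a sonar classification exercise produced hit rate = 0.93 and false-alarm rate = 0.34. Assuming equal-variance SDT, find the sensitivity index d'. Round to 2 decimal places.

d' = 1.89

z(0.93) = 1.476, z(0.34) = -0.412
d' = z(H) − z(FA) = 1.476 − (-0.412) = 1.888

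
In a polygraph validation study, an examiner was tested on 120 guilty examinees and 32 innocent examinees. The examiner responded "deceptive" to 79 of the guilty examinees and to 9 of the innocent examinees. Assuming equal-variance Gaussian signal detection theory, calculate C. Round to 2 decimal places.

C = 0.09

H = 79/120 = 0.6583
FA = 9/32 = 0.2812
z(H) = 0.408
z(FA) = -0.579
c = −½·[z(H) + z(FA)] = −0.5 × (0.408 + (-0.579)) = 0.0855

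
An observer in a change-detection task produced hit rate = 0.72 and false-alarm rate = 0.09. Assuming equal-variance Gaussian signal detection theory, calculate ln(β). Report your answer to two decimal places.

ln β = 0.73

z(H) = z(0.72) = 0.583
z(FA) = z(0.09) = -1.341
ln β = −½·[z(H)² − z(FA)²] = −0.5 × (0.340 − 1.798) = 0.729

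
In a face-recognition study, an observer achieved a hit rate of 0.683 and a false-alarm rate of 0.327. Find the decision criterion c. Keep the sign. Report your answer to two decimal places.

c = -0.01

Φ⁻¹(H) = Φ⁻¹(0.683) = 0.476
Φ⁻¹(FA) = Φ⁻¹(0.327) = -0.448
c = −½·[z(H) + z(FA)] = −0.5 × (0.476 + (-0.448)) = -0.014
c < 0: the observer has a liberal response bias.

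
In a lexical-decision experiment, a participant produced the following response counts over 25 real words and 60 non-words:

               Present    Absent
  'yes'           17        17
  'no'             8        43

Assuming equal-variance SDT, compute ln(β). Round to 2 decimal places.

ln β = 0.05

H = 17/25 = 0.6800
FA = 17/60 = 0.2833
z(0.6800) = 0.468, z(0.2833) = -0.573
ln β = −½·[z(H)² − z(FA)²] = −0.5 × (0.219 − 0.328) = 0.0545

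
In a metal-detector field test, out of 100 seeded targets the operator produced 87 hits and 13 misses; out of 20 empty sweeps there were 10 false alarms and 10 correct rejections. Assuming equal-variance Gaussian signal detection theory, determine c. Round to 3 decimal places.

c = -0.563

H = 87/100 = 0.8700
FA = 10/20 = 0.5000
z(H) = 1.1264
z(FA) = 0.0000
c = −½·[z(H) + z(FA)] = −0.5 × (1.1264 + 0.0000) = -0.5632
c < 0: the operator has a liberal response bias.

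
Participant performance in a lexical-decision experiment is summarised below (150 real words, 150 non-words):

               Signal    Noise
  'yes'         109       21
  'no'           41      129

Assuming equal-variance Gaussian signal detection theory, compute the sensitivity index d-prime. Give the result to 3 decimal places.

d-prime = 1.683

H = 109/150 = 0.7267
FA = 21/150 = 0.1400
z(H) = z(0.7267) = 0.6029
z(FA) = z(0.1400) = -1.0803
d' = z(H) − z(FA) = 0.6029 − (-1.0803) = 1.6832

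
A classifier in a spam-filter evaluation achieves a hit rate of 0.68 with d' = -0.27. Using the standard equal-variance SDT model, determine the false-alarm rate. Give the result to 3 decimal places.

false-alarm rate = 0.770

z(hit rate) = z(0.68) = 0.4677
z(FA) = z(H) − d' = 0.4677 − (-0.27) = 0.7377
false-alarm rate = Φ(0.7377) = 0.7697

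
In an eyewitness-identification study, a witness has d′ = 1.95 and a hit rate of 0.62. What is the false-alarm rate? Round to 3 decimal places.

z(hit rate) = z(0.62) = 0.3055
z(FA) = z(H) − d' = 0.3055 − 1.95 = -1.6445
false-alarm rate = Φ(-1.6445) = 0.0500

false-alarm rate = 0.050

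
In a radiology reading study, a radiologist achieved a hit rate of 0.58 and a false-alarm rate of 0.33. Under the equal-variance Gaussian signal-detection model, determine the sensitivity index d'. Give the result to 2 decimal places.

z(H) = z(0.58) = 0.202
z(FA) = z(0.33) = -0.440
d' = z(H) − z(FA) = 0.202 − (-0.440) = 0.642

d' = 0.64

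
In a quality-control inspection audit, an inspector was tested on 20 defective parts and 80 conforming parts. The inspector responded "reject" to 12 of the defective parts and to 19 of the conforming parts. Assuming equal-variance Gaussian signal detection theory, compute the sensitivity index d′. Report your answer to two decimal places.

d′ = 0.97

H = 12/20 = 0.6000
FA = 19/80 = 0.2375
z(H) = 0.2533
z(FA) = -0.7144
d' = z(H) − z(FA) = 0.2533 − (-0.7144) = 0.9677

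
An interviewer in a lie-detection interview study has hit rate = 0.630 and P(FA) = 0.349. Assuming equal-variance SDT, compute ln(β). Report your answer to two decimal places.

Φ⁻¹(0.630) = 0.332, Φ⁻¹(0.349) = -0.388
ln β = −½·[z(H)² − z(FA)²] = −0.5 × (0.110 − 0.151) = 0.0205

ln β = 0.02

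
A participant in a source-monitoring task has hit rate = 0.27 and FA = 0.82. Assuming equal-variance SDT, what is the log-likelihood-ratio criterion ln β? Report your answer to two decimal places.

z(H) = z(0.27) = -0.613
z(FA) = z(0.82) = 0.915
ln β = −½·[z(H)² − z(FA)²] = −0.5 × (0.376 − 0.837) = 0.2305

ln β = 0.23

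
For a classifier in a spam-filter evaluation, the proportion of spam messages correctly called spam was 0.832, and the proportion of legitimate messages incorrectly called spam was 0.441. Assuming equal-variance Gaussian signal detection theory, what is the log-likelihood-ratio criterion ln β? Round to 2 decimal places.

ln β = -0.45

Φ⁻¹(H) = 0.962
Φ⁻¹(FA) = -0.148
ln β = −½·[z(H)² − z(FA)²] = −0.5 × (0.925 − 0.022) = -0.4515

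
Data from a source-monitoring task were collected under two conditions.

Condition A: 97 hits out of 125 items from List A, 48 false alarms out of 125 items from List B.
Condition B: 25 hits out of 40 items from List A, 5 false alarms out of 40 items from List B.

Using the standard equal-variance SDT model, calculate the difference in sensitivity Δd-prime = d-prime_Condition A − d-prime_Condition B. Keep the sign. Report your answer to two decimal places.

Condition A: z(0.7760) = 0.759, z(0.3840) = -0.295, d' = 1.054
Condition B: z(0.6250) = 0.319, z(0.1250) = -1.150, d' = 1.469
Δd' = d'_Condition A − d'_Condition B = 1.054 − 1.469 = -0.415
Condition B has the higher sensitivity.

Δd-prime = -0.42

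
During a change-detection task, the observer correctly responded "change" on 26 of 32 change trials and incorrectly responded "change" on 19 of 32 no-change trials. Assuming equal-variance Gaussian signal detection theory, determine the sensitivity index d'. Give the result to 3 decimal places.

d' = 0.650

H = 26/32 = 0.8125
FA = 19/32 = 0.5938
z(H) = 0.8871
z(FA) = 0.2373
d' = z(H) − z(FA) = 0.8871 − 0.2373 = 0.6498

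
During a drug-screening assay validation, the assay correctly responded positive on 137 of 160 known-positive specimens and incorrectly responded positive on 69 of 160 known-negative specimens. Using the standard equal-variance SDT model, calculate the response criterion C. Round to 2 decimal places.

H = 137/160 = 0.8562
FA = 69/160 = 0.4313
z(H) = z(0.8562) = 1.0634
z(FA) = z(0.4313) = -0.1731
c = −½·[z(H) + z(FA)] = −0.5 × (1.0634 + (-0.1731)) = -0.44515
c < 0: the assay has a liberal response bias.

C = -0.45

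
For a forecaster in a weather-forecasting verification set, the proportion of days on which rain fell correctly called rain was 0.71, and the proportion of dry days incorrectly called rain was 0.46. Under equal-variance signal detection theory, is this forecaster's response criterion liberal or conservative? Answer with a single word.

z(H) = 0.553, z(FA) = -0.100
c = −½·(z(H) + z(FA)) = -0.2265
c < 0 → liberal criterion (biased toward responding “yes”).

liberal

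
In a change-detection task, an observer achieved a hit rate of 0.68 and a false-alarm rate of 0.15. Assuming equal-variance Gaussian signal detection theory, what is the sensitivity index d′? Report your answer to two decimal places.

d′ = 1.50

z(H) = z(0.68) = 0.468
z(FA) = z(0.15) = -1.036
d' = z(H) − z(FA) = 0.468 − (-1.036) = 1.504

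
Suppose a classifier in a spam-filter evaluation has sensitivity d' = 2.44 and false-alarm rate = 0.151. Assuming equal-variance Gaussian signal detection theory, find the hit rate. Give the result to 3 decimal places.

z(false-alarm rate) = z(0.151) = -1.0322
z(H) = z(FA) + d' = -1.0322 + 2.44 = 1.4078
hit rate = Φ(1.4078) = 0.9204

hit rate = 0.920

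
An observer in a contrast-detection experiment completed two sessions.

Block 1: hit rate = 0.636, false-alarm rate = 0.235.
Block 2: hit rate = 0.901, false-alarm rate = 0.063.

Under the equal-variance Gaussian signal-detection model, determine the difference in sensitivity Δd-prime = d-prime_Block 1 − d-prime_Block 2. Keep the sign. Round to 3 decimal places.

Block 1: z(0.636) = 0.3478, z(0.235) = -0.7225, d' = 1.0703
Block 2: z(0.901) = 1.2873, z(0.063) = -1.5301, d' = 2.8174
Δd' = d'_Block 1 − d'_Block 2 = 1.0703 − 2.8174 = -1.7471
Block 2 has the higher sensitivity.

Δd-prime = -1.747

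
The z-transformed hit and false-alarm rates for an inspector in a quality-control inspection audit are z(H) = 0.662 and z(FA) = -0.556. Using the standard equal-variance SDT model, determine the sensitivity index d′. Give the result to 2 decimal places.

d′ = 1.22

d' = z(H) − z(FA) = 0.662 − (-0.556) = 1.218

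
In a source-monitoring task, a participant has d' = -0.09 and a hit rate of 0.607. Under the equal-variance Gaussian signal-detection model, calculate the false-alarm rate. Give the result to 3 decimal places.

false-alarm rate = 0.641

z(hit rate) = z(0.607) = 0.2715
z(FA) = z(H) − d' = 0.2715 − (-0.09) = 0.3615
false-alarm rate = Φ(0.3615) = 0.6411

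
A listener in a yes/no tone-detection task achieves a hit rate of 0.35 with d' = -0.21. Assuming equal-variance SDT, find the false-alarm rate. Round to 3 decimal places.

false-alarm rate = 0.430

z(hit rate) = z(0.35) = -0.3853
z(FA) = z(H) − d' = -0.3853 − (-0.21) = -0.1753
false-alarm rate = Φ(-0.1753) = 0.4304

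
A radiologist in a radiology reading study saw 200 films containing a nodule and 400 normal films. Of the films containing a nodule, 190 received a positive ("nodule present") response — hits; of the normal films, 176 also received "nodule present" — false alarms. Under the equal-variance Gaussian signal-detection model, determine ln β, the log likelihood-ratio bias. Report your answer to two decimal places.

ln β = -1.34

H = 190/200 = 0.9500
FA = 176/400 = 0.4400
z(H) = z(0.9500) = 1.645
z(FA) = z(0.4400) = -0.151
ln β = −½·[z(H)² − z(FA)²] = −0.5 × (2.706 − 0.023) = -1.3415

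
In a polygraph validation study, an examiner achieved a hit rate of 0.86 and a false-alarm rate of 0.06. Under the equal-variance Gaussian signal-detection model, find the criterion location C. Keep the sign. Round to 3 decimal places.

C = 0.237

z(0.86) = 1.0803, z(0.06) = -1.5548
c = −½·[z(H) + z(FA)] = −0.5 × (1.0803 + (-1.5548)) = 0.23725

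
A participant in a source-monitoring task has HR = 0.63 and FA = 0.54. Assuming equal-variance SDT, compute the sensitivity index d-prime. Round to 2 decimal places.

z(H) = 0.332
z(FA) = 0.100
d' = z(H) − z(FA) = 0.332 − 0.100 = 0.232

d-prime = 0.23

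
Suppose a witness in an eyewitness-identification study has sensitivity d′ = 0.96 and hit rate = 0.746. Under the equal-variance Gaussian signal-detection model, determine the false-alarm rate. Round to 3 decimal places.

false-alarm rate = 0.383

z(hit rate) = z(0.746) = 0.6620
z(FA) = z(H) − d' = 0.6620 − 0.96 = -0.2980
false-alarm rate = Φ(-0.2980) = 0.3829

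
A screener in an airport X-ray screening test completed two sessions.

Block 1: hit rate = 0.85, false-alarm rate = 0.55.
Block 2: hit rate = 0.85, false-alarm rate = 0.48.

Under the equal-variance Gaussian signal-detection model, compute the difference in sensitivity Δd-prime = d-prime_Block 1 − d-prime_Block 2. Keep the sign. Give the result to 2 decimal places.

Δd-prime = -0.18

Block 1: z(0.85) = 1.036, z(0.55) = 0.126, d' = 0.910
Block 2: z(0.85) = 1.036, z(0.48) = -0.050, d' = 1.086
Δd' = d'_Block 1 − d'_Block 2 = 0.910 − 1.086 = -0.176
Block 2 has the higher sensitivity.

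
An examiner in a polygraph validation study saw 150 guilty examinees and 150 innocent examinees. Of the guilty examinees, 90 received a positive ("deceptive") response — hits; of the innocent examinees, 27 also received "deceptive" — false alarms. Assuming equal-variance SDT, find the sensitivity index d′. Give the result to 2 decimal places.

d′ = 1.17

H = 90/150 = 0.6000
FA = 27/150 = 0.1800
Φ⁻¹(0.6000) = 0.2533, Φ⁻¹(0.1800) = -0.9154
d' = z(H) − z(FA) = 0.2533 − (-0.9154) = 1.1687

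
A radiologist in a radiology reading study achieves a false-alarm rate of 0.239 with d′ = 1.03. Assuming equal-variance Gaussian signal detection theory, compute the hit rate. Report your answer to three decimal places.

z(false-alarm rate) = z(0.239) = -0.7095
z(H) = z(FA) + d' = -0.7095 + 1.03 = 0.3205
hit rate = Φ(0.3205) = 0.6257

hit rate = 0.626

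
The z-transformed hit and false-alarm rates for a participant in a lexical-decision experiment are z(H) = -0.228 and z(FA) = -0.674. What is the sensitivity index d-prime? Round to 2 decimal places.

d-prime = 0.45

d' = z(H) − z(FA) = -0.228 − (-0.674) = 0.446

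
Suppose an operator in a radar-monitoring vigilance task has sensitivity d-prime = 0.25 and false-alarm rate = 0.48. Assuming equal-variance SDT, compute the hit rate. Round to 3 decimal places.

hit rate = 0.579

z(false-alarm rate) = z(0.48) = -0.0502
z(H) = z(FA) + d' = -0.0502 + 0.25 = 0.1998
hit rate = Φ(0.1998) = 0.5792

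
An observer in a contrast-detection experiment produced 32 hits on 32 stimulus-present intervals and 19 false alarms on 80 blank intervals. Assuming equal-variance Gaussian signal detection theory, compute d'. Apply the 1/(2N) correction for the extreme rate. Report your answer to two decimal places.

The hit rate is 32/32 = 1, so apply the 1/(2N) correction: H → 1 − 1/(2·32) = 0.98438.
z(H) = z(0.98438) = 2.154
z(FA) = z(0.23750) = -0.714
d' = 2.154 − (-0.714) = 2.868

d' = 2.87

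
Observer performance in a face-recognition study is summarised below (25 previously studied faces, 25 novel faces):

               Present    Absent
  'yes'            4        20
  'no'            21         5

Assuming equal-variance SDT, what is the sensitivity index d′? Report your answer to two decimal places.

d′ = -1.84

H = 4/25 = 0.1600
FA = 20/25 = 0.8000
Φ⁻¹(H) = Φ⁻¹(0.1600) = -0.9945
Φ⁻¹(FA) = Φ⁻¹(0.8000) = 0.8416
d' = z(H) − z(FA) = -0.9945 − 0.8416 = -1.8361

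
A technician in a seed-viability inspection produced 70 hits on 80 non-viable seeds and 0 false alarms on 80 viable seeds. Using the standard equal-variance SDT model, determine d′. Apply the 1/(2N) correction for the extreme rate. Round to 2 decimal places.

The false-alarm rate is 0/80 = 0, so apply the 1/(2N) correction: FA → 1/(2·80) = 0.00625.
z(H) = z(0.87500) = 1.150
z(FA) = z(0.00625) = -2.498
d' = 1.150 − (-2.498) = 3.648

d′ = 3.65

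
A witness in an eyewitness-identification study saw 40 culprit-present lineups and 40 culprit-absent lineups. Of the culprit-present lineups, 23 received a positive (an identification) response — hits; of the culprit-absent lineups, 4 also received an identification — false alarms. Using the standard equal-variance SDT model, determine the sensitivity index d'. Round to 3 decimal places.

d' = 1.471

H = 23/40 = 0.5750
FA = 4/40 = 0.1000
z(H) = z(0.5750) = 0.1891
z(FA) = z(0.1000) = -1.2816
d' = z(H) − z(FA) = 0.1891 − (-1.2816) = 1.4707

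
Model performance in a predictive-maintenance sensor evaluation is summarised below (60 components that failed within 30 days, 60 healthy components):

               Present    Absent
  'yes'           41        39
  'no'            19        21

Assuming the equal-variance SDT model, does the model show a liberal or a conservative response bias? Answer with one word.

z(H) = 0.477, z(FA) = 0.385
c = −½·(z(H) + z(FA)) = -0.431
c < 0 → liberal criterion (biased toward responding “yes”).

liberal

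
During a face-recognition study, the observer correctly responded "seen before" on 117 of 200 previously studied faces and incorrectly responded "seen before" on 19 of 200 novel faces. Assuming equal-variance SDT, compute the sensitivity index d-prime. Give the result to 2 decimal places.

H = 117/200 = 0.5850
FA = 19/200 = 0.0950
z(H) = z(0.5850) = 0.2147
z(FA) = z(0.0950) = -1.3106
d' = z(H) − z(FA) = 0.2147 − (-1.3106) = 1.5253

d-prime = 1.53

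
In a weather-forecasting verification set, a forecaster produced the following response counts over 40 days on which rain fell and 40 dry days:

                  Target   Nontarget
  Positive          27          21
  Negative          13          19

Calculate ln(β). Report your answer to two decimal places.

H = 27/40 = 0.6750
FA = 21/40 = 0.5250
z(H) = 0.454
z(FA) = 0.063
ln β = −½·[z(H)² − z(FA)²] = −0.5 × (0.206 − 0.004) = -0.101

ln β = -0.10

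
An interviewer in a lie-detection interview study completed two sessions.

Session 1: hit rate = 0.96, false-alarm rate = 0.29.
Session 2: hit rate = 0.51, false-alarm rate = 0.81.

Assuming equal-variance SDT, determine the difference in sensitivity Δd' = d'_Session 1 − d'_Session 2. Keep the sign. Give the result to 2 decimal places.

Δd' = 3.16

Session 1: z(0.96) = 1.751, z(0.29) = -0.553, d' = 2.304
Session 2: z(0.51) = 0.025, z(0.81) = 0.878, d' = -0.853
Δd' = d'_Session 1 − d'_Session 2 = 2.304 − (-0.853) = 3.157
Session 1 has the higher sensitivity.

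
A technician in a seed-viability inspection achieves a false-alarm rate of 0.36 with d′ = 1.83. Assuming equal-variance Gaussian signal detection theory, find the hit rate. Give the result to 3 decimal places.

hit rate = 0.929

z(false-alarm rate) = z(0.36) = -0.3585
z(H) = z(FA) + d' = -0.3585 + 1.83 = 1.4715
hit rate = Φ(1.4715) = 0.9294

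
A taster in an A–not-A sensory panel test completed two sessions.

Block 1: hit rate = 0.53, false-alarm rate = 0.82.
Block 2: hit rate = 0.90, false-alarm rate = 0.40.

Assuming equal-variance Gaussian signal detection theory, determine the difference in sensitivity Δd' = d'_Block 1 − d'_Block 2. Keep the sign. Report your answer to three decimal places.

Block 1: z(0.53) = 0.0753, z(0.82) = 0.9154, d' = -0.8401
Block 2: z(0.90) = 1.2816, z(0.40) = -0.2533, d' = 1.5349
Δd' = d'_Block 1 − d'_Block 2 = -0.8401 − 1.5349 = -2.3750
Block 2 has the higher sensitivity.

Δd' = -2.375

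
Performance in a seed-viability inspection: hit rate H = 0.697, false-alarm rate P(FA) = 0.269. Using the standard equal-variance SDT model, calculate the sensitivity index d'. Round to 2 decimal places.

Φ⁻¹(H) = Φ⁻¹(0.697) = 0.516
Φ⁻¹(FA) = Φ⁻¹(0.269) = -0.616
d' = z(H) − z(FA) = 0.516 − (-0.616) = 1.132

d' = 1.13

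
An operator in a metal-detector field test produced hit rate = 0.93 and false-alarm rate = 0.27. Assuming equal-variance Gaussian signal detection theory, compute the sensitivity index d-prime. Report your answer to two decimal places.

d-prime = 2.09

z(H) = z(0.93) = 1.4758
z(FA) = z(0.27) = -0.6128
d' = z(H) − z(FA) = 1.4758 − (-0.6128) = 2.0886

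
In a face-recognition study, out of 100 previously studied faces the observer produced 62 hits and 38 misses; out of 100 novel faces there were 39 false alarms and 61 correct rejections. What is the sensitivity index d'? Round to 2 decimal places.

H = 62/100 = 0.6200
FA = 39/100 = 0.3900
z(H) = z(0.6200) = 0.305
z(FA) = z(0.3900) = -0.279
d' = z(H) − z(FA) = 0.305 − (-0.279) = 0.584

d' = 0.58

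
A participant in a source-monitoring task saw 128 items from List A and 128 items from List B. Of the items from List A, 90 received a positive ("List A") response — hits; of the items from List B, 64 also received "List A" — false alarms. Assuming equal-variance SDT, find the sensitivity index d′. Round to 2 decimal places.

H = 90/128 = 0.7031
FA = 64/128 = 0.5000
z(H) = 0.5333
z(FA) = 0.0000
d' = z(H) − z(FA) = 0.5333 − 0.0000 = 0.5333

d′ = 0.53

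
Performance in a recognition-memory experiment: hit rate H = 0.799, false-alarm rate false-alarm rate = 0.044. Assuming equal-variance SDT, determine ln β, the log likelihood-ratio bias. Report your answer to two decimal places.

ln β = 1.10

z(H) = z(0.799) = 0.838
z(FA) = z(0.044) = -1.706
ln β = −½·[z(H)² − z(FA)²] = −0.5 × (0.702 − 2.910) = 1.104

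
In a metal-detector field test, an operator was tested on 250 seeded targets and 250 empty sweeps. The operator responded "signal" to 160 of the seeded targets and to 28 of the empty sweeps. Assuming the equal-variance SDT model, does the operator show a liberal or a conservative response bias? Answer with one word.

z(H) = 0.358, z(FA) = -1.216
c = −½·(z(H) + z(FA)) = 0.429
c > 0 → conservative criterion (biased toward responding “no”).

conservative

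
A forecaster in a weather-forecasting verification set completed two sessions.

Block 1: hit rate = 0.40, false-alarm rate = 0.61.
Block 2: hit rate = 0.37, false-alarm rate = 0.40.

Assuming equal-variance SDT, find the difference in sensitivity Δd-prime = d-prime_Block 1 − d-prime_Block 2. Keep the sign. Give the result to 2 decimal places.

Δd-prime = -0.45

Block 1: z(0.40) = -0.253, z(0.61) = 0.279, d' = -0.532
Block 2: z(0.37) = -0.332, z(0.40) = -0.253, d' = -0.079
Δd' = d'_Block 1 − d'_Block 2 = -0.532 − (-0.079) = -0.453
Block 2 has the higher sensitivity.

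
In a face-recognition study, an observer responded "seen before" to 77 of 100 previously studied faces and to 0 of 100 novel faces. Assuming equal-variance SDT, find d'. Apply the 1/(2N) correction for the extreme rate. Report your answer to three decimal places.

The false-alarm rate is 0/100 = 0, so apply the 1/(2N) correction: FA → 1/(2·100) = 0.00500.
z(H) = z(0.77000) = 0.7388
z(FA) = z(0.00500) = -2.5758
d' = 0.7388 − (-2.5758) = 3.3146

d' = 3.315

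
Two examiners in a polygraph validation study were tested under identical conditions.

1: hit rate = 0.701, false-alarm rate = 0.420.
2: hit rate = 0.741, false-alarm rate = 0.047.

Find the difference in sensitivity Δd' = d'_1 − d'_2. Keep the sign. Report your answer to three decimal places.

1: z(0.701) = 0.5273, z(0.420) = -0.2019, d' = 0.7292
2: z(0.741) = 0.6464, z(0.047) = -1.6747, d' = 2.3211
Δd' = d'_1 − d'_2 = 0.7292 − 2.3211 = -1.5919
2 has the higher sensitivity.

Δd' = -1.592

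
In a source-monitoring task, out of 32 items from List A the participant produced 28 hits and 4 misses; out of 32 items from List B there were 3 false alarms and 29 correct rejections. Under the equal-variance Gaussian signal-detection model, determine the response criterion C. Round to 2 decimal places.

H = 28/32 = 0.8750
FA = 3/32 = 0.0938
z(H) = z(0.8750) = 1.150
z(FA) = z(0.0938) = -1.318
c = −½·[z(H) + z(FA)] = −0.5 × (1.150 + (-1.318)) = 0.084
c > 0: the participant has a conservative response bias.

C = 0.08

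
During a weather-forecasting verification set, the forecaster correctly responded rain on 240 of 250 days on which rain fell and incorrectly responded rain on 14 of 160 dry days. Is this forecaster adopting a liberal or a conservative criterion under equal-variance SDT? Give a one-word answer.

z(H) = 1.751, z(FA) = -1.356
c = −½·(z(H) + z(FA)) = -0.1975
c < 0 → liberal criterion (biased toward responding “yes”).

liberal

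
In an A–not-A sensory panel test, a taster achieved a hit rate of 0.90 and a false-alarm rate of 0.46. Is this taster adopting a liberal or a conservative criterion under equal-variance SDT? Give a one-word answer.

liberal

z(H) = 1.282, z(FA) = -0.100
c = −½·(z(H) + z(FA)) = -0.591
c < 0 → liberal criterion (biased toward responding “yes”).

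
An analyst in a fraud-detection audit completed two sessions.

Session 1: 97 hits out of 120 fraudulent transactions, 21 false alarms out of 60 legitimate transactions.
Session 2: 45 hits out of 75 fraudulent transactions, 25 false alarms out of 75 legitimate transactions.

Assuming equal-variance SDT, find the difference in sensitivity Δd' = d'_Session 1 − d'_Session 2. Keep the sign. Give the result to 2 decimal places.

Session 1: z(0.8083) = 0.872, z(0.3500) = -0.385, d' = 1.257
Session 2: z(0.6000) = 0.253, z(0.3333) = -0.431, d' = 0.684
Δd' = d'_Session 1 − d'_Session 2 = 1.257 − 0.684 = 0.573
Session 1 has the higher sensitivity.

Δd' = 0.57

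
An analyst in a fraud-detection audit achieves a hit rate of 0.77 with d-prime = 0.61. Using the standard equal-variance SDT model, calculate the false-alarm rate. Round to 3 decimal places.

z(hit rate) = z(0.77) = 0.7388
z(FA) = z(H) − d' = 0.7388 − 0.61 = 0.1288
false-alarm rate = Φ(0.1288) = 0.5512

false-alarm rate = 0.551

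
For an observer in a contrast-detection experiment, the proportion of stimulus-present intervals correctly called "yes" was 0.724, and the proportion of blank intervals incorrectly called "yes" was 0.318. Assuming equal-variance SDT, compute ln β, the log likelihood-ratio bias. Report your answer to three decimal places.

ln β = -0.065

Φ⁻¹(0.724) = 0.5948, Φ⁻¹(0.318) = -0.4733
ln β = −½·[z(H)² − z(FA)²] = −0.5 × (0.3538 − 0.2240) = -0.0649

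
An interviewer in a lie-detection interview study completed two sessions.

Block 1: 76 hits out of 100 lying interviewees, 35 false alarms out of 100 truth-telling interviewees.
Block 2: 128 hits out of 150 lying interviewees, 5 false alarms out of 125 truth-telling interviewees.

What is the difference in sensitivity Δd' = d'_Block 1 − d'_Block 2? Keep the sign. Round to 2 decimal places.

Δd' = -1.71

Block 1: z(0.7600) = 0.706, z(0.3500) = -0.385, d' = 1.091
Block 2: z(0.8533) = 1.051, z(0.0400) = -1.751, d' = 2.802
Δd' = d'_Block 1 − d'_Block 2 = 1.091 − 2.802 = -1.711
Block 2 has the higher sensitivity.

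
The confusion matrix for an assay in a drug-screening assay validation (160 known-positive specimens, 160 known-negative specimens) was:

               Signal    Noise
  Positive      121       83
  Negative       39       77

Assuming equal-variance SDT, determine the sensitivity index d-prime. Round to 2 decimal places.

H = 121/160 = 0.7562
FA = 83/160 = 0.5188
z(H) = z(0.7562) = 0.6941
z(FA) = z(0.5188) = 0.0471
d' = z(H) − z(FA) = 0.6941 − 0.0471 = 0.6470

d-prime = 0.65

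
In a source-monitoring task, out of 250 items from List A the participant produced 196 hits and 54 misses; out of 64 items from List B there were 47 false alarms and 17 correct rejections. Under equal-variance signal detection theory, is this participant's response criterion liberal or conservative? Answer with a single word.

z(H) = 0.786, z(FA) = 0.626
c = −½·(z(H) + z(FA)) = -0.706
c < 0 → liberal criterion (biased toward responding “yes”).

liberal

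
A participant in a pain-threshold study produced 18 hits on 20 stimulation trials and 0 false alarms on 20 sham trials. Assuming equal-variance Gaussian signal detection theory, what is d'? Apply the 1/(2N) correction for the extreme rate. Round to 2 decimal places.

d' = 3.24

The false-alarm rate is 0/20 = 0, so apply the 1/(2N) correction: FA → 1/(2·20) = 0.02500.
z(H) = z(0.90000) = 1.282
z(FA) = z(0.02500) = -1.960
d' = 1.282 − (-1.960) = 3.242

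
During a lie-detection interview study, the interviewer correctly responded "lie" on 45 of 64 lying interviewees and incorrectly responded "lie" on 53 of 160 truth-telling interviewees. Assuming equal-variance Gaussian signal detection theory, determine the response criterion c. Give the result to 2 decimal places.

c = -0.05

H = 45/64 = 0.7031
FA = 53/160 = 0.3312
z(0.7031) = 0.533, z(0.3312) = -0.437
c = −½·[z(H) + z(FA)] = −0.5 × (0.533 + (-0.437)) = -0.048
c < 0: the interviewer has a liberal response bias.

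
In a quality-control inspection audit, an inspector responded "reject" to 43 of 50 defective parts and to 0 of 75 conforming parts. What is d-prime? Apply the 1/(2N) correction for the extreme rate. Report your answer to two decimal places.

The false-alarm rate is 0/75 = 0, so apply the 1/(2N) correction: FA → 1/(2·75) = 0.00667.
z(H) = z(0.86000) = 1.080
z(FA) = z(0.00667) = -2.475
d' = 1.080 − (-2.475) = 3.555

d-prime = 3.56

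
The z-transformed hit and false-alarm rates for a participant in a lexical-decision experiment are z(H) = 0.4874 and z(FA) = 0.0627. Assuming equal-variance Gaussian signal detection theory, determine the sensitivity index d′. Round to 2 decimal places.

d' = z(H) − z(FA) = 0.4874 − 0.0627 = 0.4247

d′ = 0.42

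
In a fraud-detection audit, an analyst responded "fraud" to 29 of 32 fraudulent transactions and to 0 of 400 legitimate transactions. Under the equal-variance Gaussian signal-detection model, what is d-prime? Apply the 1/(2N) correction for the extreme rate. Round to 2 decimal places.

The false-alarm rate is 0/400 = 0, so apply the 1/(2N) correction: FA → 1/(2·400) = 0.00125.
z(H) = z(0.90625) = 1.318
z(FA) = z(0.00125) = -3.023
d' = 1.318 − (-3.023) = 4.341

d-prime = 4.34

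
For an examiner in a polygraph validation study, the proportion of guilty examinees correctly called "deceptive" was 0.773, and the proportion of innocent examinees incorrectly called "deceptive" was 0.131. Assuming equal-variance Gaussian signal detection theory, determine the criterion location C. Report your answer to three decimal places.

C = 0.186

z(H) = 0.7488
z(FA) = -1.1217
c = −½·[z(H) + z(FA)] = −0.5 × (0.7488 + (-1.1217)) = 0.18645
c > 0: the examiner has a conservative response bias.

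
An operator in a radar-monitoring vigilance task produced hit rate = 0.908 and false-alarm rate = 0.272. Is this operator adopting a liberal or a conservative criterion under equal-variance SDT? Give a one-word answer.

liberal

z(H) = 1.329, z(FA) = -0.607
c = −½·(z(H) + z(FA)) = -0.361
c < 0 → liberal criterion (biased toward responding “yes”).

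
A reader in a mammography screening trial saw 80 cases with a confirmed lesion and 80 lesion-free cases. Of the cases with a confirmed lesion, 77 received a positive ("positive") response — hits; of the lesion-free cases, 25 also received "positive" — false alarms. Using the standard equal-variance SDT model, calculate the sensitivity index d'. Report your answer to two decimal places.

d' = 2.27

H = 77/80 = 0.9625
FA = 25/80 = 0.3125
z(H) = z(0.9625) = 1.7805
z(FA) = z(0.3125) = -0.4888
d' = z(H) − z(FA) = 1.7805 − (-0.4888) = 2.2693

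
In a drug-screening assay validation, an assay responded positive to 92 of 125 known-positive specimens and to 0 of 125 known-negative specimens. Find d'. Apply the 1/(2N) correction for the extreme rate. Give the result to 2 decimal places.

The false-alarm rate is 0/125 = 0, so apply the 1/(2N) correction: FA → 1/(2·125) = 0.00400.
z(H) = z(0.73600) = 0.631
z(FA) = z(0.00400) = -2.652
d' = 0.631 − (-2.652) = 3.283

d' = 3.28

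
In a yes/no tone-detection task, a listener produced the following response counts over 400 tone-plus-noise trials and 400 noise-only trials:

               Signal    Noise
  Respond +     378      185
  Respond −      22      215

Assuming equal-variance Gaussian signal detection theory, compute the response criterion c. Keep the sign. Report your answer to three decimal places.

c = -0.752

H = 378/400 = 0.9450
FA = 185/400 = 0.4625
Φ⁻¹(0.9450) = 1.5982, Φ⁻¹(0.4625) = -0.0941
c = −½·[z(H) + z(FA)] = −0.5 × (1.5982 + (-0.0941)) = -0.75205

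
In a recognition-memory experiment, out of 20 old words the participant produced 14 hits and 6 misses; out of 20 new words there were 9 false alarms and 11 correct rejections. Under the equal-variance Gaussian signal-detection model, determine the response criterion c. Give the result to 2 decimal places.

H = 14/20 = 0.7000
FA = 9/20 = 0.4500
z(0.7000) = 0.524, z(0.4500) = -0.126
c = −½·[z(H) + z(FA)] = −0.5 × (0.524 + (-0.126)) = -0.199
c < 0: the participant has a liberal response bias.

c = -0.20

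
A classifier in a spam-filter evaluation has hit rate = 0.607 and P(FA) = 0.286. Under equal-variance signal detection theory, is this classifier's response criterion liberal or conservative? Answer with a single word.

z(H) = 0.272, z(FA) = -0.565
c = −½·(z(H) + z(FA)) = 0.1465
c > 0 → conservative criterion (biased toward responding “no”).

conservative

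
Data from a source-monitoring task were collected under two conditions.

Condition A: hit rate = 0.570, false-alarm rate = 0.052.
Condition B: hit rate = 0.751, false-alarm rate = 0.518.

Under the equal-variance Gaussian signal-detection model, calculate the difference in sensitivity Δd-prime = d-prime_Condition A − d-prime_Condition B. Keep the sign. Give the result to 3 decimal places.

Δd-prime = 1.170

Condition A: z(0.570) = 0.1764, z(0.052) = -1.6258, d' = 1.8022
Condition B: z(0.751) = 0.6776, z(0.518) = 0.0451, d' = 0.6325
Δd' = d'_Condition A − d'_Condition B = 1.8022 − 0.6325 = 1.1697
Condition A has the higher sensitivity.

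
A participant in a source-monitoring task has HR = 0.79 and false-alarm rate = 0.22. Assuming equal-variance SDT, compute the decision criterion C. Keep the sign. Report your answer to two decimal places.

C = -0.02

z(H) = 0.806
z(FA) = -0.772
c = −½·[z(H) + z(FA)] = −0.5 × (0.806 + (-0.772)) = -0.017
c < 0: the participant has a liberal response bias.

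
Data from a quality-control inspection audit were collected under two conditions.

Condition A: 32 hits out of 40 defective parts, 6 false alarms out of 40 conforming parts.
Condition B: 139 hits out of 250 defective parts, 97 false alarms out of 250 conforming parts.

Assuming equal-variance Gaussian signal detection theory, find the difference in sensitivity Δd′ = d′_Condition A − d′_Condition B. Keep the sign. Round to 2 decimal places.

Condition A: z(0.8000) = 0.842, z(0.1500) = -1.036, d' = 1.878
Condition B: z(0.5560) = 0.141, z(0.3880) = -0.285, d' = 0.426
Δd' = d'_Condition A − d'_Condition B = 1.878 − 0.426 = 1.452
Condition A has the higher sensitivity.

Δd′ = 1.45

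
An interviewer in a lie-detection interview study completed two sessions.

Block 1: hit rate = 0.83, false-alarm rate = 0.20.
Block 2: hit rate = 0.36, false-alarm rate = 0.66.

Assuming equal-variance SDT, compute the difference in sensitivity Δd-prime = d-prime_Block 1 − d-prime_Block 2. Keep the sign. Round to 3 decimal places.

Block 1: z(0.83) = 0.9542, z(0.20) = -0.8416, d' = 1.7958
Block 2: z(0.36) = -0.3585, z(0.66) = 0.4125, d' = -0.7710
Δd' = d'_Block 1 − d'_Block 2 = 1.7958 − (-0.7710) = 2.5668
Block 1 has the higher sensitivity.

Δd-prime = 2.567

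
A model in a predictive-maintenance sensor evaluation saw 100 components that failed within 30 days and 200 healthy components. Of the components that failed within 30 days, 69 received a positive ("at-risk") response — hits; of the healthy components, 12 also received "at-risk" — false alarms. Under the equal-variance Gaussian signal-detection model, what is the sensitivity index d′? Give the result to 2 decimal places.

d′ = 2.05

H = 69/100 = 0.6900
FA = 12/200 = 0.0600
Φ⁻¹(0.6900) = 0.4959, Φ⁻¹(0.0600) = -1.5548
d' = z(H) − z(FA) = 0.4959 − (-1.5548) = 2.0507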